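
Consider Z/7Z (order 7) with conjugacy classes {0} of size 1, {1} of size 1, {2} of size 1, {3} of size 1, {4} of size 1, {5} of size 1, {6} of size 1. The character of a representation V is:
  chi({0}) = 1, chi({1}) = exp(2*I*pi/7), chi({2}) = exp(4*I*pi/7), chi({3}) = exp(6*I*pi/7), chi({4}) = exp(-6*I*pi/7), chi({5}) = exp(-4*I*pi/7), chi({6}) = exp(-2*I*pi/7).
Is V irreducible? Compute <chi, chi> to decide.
Irreducible: <chi, chi> = 1.

Argument: <chi, chi> = (1/|G|) sum_C |C| * |chi(C)|^2 = (1/7)[1*|1|^2 + 1*|exp(2*I*pi/7)|^2 + 1*|exp(4*I*pi/7)|^2 + 1*|exp(6*I*pi/7)|^2 + 1*|exp(-6*I*pi/7)|^2 + 1*|exp(-4*I*pi/7)|^2 + 1*|exp(-2*I*pi/7)|^2]
  = (1/7)[(1) + (1) + (1) + (1) + (1) + (1) + (1)] = 7/7 = 1.
(Exp terms are combined using exp(i*s)*conj(exp(i*t)) = exp(i*(s-t)), and sums of them are collapsed using the identity that for every m > 1 the m distinct m-th roots of unity sum to 0, e.g. 1 + exp(2*I*pi/3) + exp(-2*I*pi/3) = 0.)
A character is irreducible iff <chi, chi> = 1, so this representation is irreducible.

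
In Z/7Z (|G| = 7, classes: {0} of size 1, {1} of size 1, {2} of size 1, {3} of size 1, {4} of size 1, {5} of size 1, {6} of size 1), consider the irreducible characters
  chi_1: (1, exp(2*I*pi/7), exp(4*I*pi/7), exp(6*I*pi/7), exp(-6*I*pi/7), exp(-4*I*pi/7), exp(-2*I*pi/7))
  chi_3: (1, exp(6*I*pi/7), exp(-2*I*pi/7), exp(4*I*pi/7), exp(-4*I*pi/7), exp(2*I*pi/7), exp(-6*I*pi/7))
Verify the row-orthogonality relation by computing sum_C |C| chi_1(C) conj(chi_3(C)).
Sum = 0; so <chi_1, chi_3> = 0 (distinct irreducibles are orthogonal).

Why: Compute term by term over conjugacy classes (|C| * chi_1(C) * conj(chi_3(C))):
  1*(1)*conj(1) + 1*(exp(2*I*pi/7))*conj(exp(6*I*pi/7)) + 1*(exp(4*I*pi/7))*conj(exp(-2*I*pi/7)) + 1*(exp(6*I*pi/7))*conj(exp(4*I*pi/7)) + 1*(exp(-6*I*pi/7))*conj(exp(-4*I*pi/7)) + 1*(exp(-4*I*pi/7))*conj(exp(2*I*pi/7)) + 1*(exp(-2*I*pi/7))*conj(exp(-6*I*pi/7))
  = (1) + (exp(-4*I*pi/7)) + (exp(6*I*pi/7)) + (exp(2*I*pi/7)) + (exp(-2*I*pi/7)) + (exp(-6*I*pi/7)) + (exp(4*I*pi/7))
  = 0.
(Exp terms are combined using exp(i*s)*conj(exp(i*t)) = exp(i*(s-t)), and sums of them are collapsed using the identity that for every m > 1 the m distinct m-th roots of unity sum to 0, e.g. 1 + exp(2*I*pi/3) + exp(-2*I*pi/3) = 0.)
Dividing by |G| = 7 gives 0/7 = 0, matching the row-orthogonality relation <chi_1, chi_3> = [chi_1 = chi_3].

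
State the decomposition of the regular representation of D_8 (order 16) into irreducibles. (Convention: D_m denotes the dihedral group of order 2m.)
Each irreducible V_i of dimension d_i appears with multiplicity d_i, i.e. rho_reg = (direct sum over all irreducibles V_i) d_i V_i. The irreducible dimensions for D_8 are 1, 1, 1, 1, 2, 2, 2: 4 irreducibles of dimension 1, each with multiplicity 1; 3 irreducibles of dimension 2, each with multiplicity 2. Total dimension 4*1*1 + 3*2*2 = 16 = |G|.

Working: General theorem: in the regular representation of a finite group G, each irreducible appears with multiplicity equal to its dimension. Check: dim(rho_reg) = sum d_i^2 = 1 + 1 + 1 + 1 + 4 + 4 + 4 = 16 = |G|.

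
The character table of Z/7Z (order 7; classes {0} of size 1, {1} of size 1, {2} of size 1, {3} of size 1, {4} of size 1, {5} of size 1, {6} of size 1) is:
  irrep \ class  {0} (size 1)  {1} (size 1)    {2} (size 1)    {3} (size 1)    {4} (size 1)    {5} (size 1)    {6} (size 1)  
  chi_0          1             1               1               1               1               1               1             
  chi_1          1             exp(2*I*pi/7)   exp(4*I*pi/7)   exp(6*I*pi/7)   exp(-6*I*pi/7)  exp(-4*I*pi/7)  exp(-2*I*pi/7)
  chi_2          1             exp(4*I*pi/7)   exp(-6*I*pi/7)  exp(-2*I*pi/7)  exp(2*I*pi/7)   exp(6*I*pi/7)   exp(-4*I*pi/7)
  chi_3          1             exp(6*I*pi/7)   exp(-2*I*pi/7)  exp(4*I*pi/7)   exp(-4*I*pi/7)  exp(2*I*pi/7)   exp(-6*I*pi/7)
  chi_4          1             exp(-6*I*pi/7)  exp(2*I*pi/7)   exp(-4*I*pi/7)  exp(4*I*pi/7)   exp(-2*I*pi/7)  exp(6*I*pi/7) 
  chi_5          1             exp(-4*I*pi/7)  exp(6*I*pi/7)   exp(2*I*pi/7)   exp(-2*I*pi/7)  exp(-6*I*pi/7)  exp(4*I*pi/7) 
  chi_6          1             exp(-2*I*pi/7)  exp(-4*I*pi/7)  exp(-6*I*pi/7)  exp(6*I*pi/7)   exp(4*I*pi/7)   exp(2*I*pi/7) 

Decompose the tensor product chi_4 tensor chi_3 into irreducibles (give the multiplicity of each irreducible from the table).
chi_4 tensor chi_3 = chi_0 (all other irreducibles have multiplicity 0).

Details: The character of a tensor product is the pointwise product (chi_4 * chi_3)(C) = chi_4(C) * chi_3(C):
  {0}: (1)*(1), {1}: (exp(-6*I*pi/7))*(exp(6*I*pi/7)), {2}: (exp(2*I*pi/7))*(exp(-2*I*pi/7)), {3}: (exp(-4*I*pi/7))*(exp(4*I*pi/7)), {4}: (exp(4*I*pi/7))*(exp(-4*I*pi/7)), {5}: (exp(-2*I*pi/7))*(exp(2*I*pi/7)), {6}: (exp(6*I*pi/7))*(exp(-6*I*pi/7))
so (chi_4 * chi_3) takes values
  {0} -> 1, {1} -> 1, {2} -> 1, {3} -> 1, {4} -> 1, {5} -> 1, {6} -> 1.
Now take the inner product of this character with each irreducible chi from the table, <chi_4*chi_3, chi> = (1/7) sum_C |C| (chi_4*chi_3)(C) conj(chi(C)):
  <chi_4*chi_3, chi_0> = (1/7)[1*(1)*conj(1) + 1*(1)*conj(1) + 1*(1)*conj(1) + 1*(1)*conj(1) + 1*(1)*conj(1) + 1*(1)*conj(1) + 1*(1)*conj(1)]
      = (1/7)[(1) + (1) + (1) + (1) + (1) + (1) + (1)] = 7/7 = 1
  <chi_4*chi_3, chi_1> = (1/7)[1*(1)*conj(1) + 1*(1)*conj(exp(2*I*pi/7)) + 1*(1)*conj(exp(4*I*pi/7)) + 1*(1)*conj(exp(6*I*pi/7)) + 1*(1)*conj(exp(-6*I*pi/7)) + 1*(1)*conj(exp(-4*I*pi/7)) + 1*(1)*conj(exp(-2*I*pi/7))]
      = (1/7)[(1) + (exp(-2*I*pi/7)) + (exp(-4*I*pi/7)) + (exp(-6*I*pi/7)) + (exp(6*I*pi/7)) + (exp(4*I*pi/7)) + (exp(2*I*pi/7))] = 0/7 = 0
  <chi_4*chi_3, chi_2> = (1/7)[1*(1)*conj(1) + 1*(1)*conj(exp(4*I*pi/7)) + 1*(1)*conj(exp(-6*I*pi/7)) + 1*(1)*conj(exp(-2*I*pi/7)) + 1*(1)*conj(exp(2*I*pi/7)) + 1*(1)*conj(exp(6*I*pi/7)) + 1*(1)*conj(exp(-4*I*pi/7))]
      = (1/7)[(1) + (exp(-4*I*pi/7)) + (exp(6*I*pi/7)) + (exp(2*I*pi/7)) + (exp(-2*I*pi/7)) + (exp(-6*I*pi/7)) + (exp(4*I*pi/7))] = 0/7 = 0
  <chi_4*chi_3, chi_3> = (1/7)[1*(1)*conj(1) + 1*(1)*conj(exp(6*I*pi/7)) + 1*(1)*conj(exp(-2*I*pi/7)) + 1*(1)*conj(exp(4*I*pi/7)) + 1*(1)*conj(exp(-4*I*pi/7)) + 1*(1)*conj(exp(2*I*pi/7)) + 1*(1)*conj(exp(-6*I*pi/7))]
      = (1/7)[(1) + (exp(-6*I*pi/7)) + (exp(2*I*pi/7)) + (exp(-4*I*pi/7)) + (exp(4*I*pi/7)) + (exp(-2*I*pi/7)) + (exp(6*I*pi/7))] = 0/7 = 0
  <chi_4*chi_3, chi_4> = (1/7)[1*(1)*conj(1) + 1*(1)*conj(exp(-6*I*pi/7)) + 1*(1)*conj(exp(2*I*pi/7)) + 1*(1)*conj(exp(-4*I*pi/7)) + 1*(1)*conj(exp(4*I*pi/7)) + 1*(1)*conj(exp(-2*I*pi/7)) + 1*(1)*conj(exp(6*I*pi/7))]
      = (1/7)[(1) + (exp(6*I*pi/7)) + (exp(-2*I*pi/7)) + (exp(4*I*pi/7)) + (exp(-4*I*pi/7)) + (exp(2*I*pi/7)) + (exp(-6*I*pi/7))] = 0/7 = 0
  <chi_4*chi_3, chi_5> = (1/7)[1*(1)*conj(1) + 1*(1)*conj(exp(-4*I*pi/7)) + 1*(1)*conj(exp(6*I*pi/7)) + 1*(1)*conj(exp(2*I*pi/7)) + 1*(1)*conj(exp(-2*I*pi/7)) + 1*(1)*conj(exp(-6*I*pi/7)) + 1*(1)*conj(exp(4*I*pi/7))]
      = (1/7)[(1) + (exp(4*I*pi/7)) + (exp(-6*I*pi/7)) + (exp(-2*I*pi/7)) + (exp(2*I*pi/7)) + (exp(6*I*pi/7)) + (exp(-4*I*pi/7))] = 0/7 = 0
  <chi_4*chi_3, chi_6> = (1/7)[1*(1)*conj(1) + 1*(1)*conj(exp(-2*I*pi/7)) + 1*(1)*conj(exp(-4*I*pi/7)) + 1*(1)*conj(exp(-6*I*pi/7)) + 1*(1)*conj(exp(6*I*pi/7)) + 1*(1)*conj(exp(4*I*pi/7)) + 1*(1)*conj(exp(2*I*pi/7))]
      = (1/7)[(1) + (exp(2*I*pi/7)) + (exp(4*I*pi/7)) + (exp(6*I*pi/7)) + (exp(-6*I*pi/7)) + (exp(-4*I*pi/7)) + (exp(-2*I*pi/7))] = 0/7 = 0
(Exp terms are combined using exp(i*s)*conj(exp(i*t)) = exp(i*(s-t)), and sums of them are collapsed using the identity that for every m > 1 the m distinct m-th roots of unity sum to 0, e.g. 1 + exp(2*I*pi/3) + exp(-2*I*pi/3) = 0.)
Hence the multiplicities are chi_0: 1. Dimension check: dim(chi_4)*dim(chi_3) = 1*1 = 1 and sum (mult * dim) = 1*1 = 1.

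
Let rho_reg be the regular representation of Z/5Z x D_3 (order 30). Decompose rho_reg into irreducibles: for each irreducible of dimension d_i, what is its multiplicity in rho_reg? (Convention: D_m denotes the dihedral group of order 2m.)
Each irreducible V_i of dimension d_i appears with multiplicity d_i, i.e. rho_reg = (direct sum over all irreducibles V_i) d_i V_i. The irreducible dimensions for Z/5Z x D_3 are 1, 1, 1, 1, 1, 1, 1, 1, 1, 1, 2, 2, 2, 2, 2: 10 irreducibles of dimension 1, each with multiplicity 1; 5 irreducibles of dimension 2, each with multiplicity 2. Total dimension 10*1*1 + 5*2*2 = 30 = |G|.

Proof sketch: General theorem: in the regular representation of a finite group G, each irreducible appears with multiplicity equal to its dimension. Check: dim(rho_reg) = sum d_i^2 = 1 + 1 + 1 + 1 + 1 + 1 + 1 + 1 + 1 + 1 + 4 + 4 + 4 + 4 + 4 = 30 = |G|.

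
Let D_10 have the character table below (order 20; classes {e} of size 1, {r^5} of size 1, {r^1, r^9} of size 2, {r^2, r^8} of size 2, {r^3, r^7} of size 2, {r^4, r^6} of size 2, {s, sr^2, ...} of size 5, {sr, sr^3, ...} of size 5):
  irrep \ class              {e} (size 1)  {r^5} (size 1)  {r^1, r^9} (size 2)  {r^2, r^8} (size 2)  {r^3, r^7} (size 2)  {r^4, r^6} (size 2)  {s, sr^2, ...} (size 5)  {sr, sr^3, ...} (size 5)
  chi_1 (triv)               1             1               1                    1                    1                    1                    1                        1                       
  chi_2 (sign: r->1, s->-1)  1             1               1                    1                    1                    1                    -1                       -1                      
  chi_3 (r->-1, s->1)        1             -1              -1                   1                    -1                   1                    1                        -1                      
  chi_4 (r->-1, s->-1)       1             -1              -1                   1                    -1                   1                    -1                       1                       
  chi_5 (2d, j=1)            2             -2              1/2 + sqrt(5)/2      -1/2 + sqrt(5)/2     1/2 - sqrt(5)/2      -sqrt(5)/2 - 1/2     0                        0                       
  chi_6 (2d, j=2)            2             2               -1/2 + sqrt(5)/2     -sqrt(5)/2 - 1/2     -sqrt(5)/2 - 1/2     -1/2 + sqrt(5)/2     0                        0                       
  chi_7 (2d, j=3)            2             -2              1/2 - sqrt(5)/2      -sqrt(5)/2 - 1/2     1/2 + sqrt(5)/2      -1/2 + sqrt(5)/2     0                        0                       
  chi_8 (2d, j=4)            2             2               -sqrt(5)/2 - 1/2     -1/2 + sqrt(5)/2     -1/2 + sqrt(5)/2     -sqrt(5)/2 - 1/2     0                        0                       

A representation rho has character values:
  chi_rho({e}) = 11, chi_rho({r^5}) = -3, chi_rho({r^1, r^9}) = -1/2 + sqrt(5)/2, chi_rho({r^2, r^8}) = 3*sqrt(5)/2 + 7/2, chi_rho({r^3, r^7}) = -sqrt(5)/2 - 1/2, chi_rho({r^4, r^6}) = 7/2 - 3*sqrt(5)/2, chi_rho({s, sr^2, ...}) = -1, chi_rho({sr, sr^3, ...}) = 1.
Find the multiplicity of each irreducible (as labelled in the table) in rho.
Multiplicities: chi_1: 1, chi_2: 1, chi_3: 1, chi_4: 2, chi_5: 2, chi_6: 0, chi_7: 0, chi_8: 1.

Reasoning: Use <chi_rho, chi> = (1/|G|) sum_C |C| * chi_rho(C) * conj(chi(C)) with |G| = 20 for each irreducible chi in the table:
  <chi_rho, chi_1> = (1/20)[1*(11)*conj(1) + 1*(-3)*conj(1) + 2*(-1/2 + sqrt(5)/2)*conj(1) + 2*(3*sqrt(5)/2 + 7/2)*conj(1) + 2*(-sqrt(5)/2 - 1/2)*conj(1) + 2*(7/2 - 3*sqrt(5)/2)*conj(1) + 5*(-1)*conj(1) + 5*(1)*conj(1)]
      = (1/20)[(11) + (-3) + (-1 + sqrt(5)) + (3*sqrt(5) + 7) + (-sqrt(5) - 1) + (7 - 3*sqrt(5)) + (-5) + (5)] = 20/20 = 1
  <chi_rho, chi_2> = (1/20)[1*(11)*conj(1) + 1*(-3)*conj(1) + 2*(-1/2 + sqrt(5)/2)*conj(1) + 2*(3*sqrt(5)/2 + 7/2)*conj(1) + 2*(-sqrt(5)/2 - 1/2)*conj(1) + 2*(7/2 - 3*sqrt(5)/2)*conj(1) + 5*(-1)*conj(-1) + 5*(1)*conj(-1)]
      = (1/20)[(11) + (-3) + (-1 + sqrt(5)) + (3*sqrt(5) + 7) + (-sqrt(5) - 1) + (7 - 3*sqrt(5)) + (5) + (-5)] = 20/20 = 1
  <chi_rho, chi_3> = (1/20)[1*(11)*conj(1) + 1*(-3)*conj(-1) + 2*(-1/2 + sqrt(5)/2)*conj(-1) + 2*(3*sqrt(5)/2 + 7/2)*conj(1) + 2*(-sqrt(5)/2 - 1/2)*conj(-1) + 2*(7/2 - 3*sqrt(5)/2)*conj(1) + 5*(-1)*conj(1) + 5*(1)*conj(-1)]
      = (1/20)[(11) + (3) + (1 - sqrt(5)) + (3*sqrt(5) + 7) + (1 + sqrt(5)) + (7 - 3*sqrt(5)) + (-5) + (-5)] = 20/20 = 1
  <chi_rho, chi_4> = (1/20)[1*(11)*conj(1) + 1*(-3)*conj(-1) + 2*(-1/2 + sqrt(5)/2)*conj(-1) + 2*(3*sqrt(5)/2 + 7/2)*conj(1) + 2*(-sqrt(5)/2 - 1/2)*conj(-1) + 2*(7/2 - 3*sqrt(5)/2)*conj(1) + 5*(-1)*conj(-1) + 5*(1)*conj(1)]
      = (1/20)[(11) + (3) + (1 - sqrt(5)) + (3*sqrt(5) + 7) + (1 + sqrt(5)) + (7 - 3*sqrt(5)) + (5) + (5)] = 40/20 = 2
  <chi_rho, chi_5> = (1/20)[1*(11)*conj(2) + 1*(-3)*conj(-2) + 2*(-1/2 + sqrt(5)/2)*conj(1/2 + sqrt(5)/2) + 2*(3*sqrt(5)/2 + 7/2)*conj(-1/2 + sqrt(5)/2) + 2*(-sqrt(5)/2 - 1/2)*conj(1/2 - sqrt(5)/2) + 2*(7/2 - 3*sqrt(5)/2)*conj(-sqrt(5)/2 - 1/2) + 5*(-1)*conj(0) + 5*(1)*conj(0)]
      = (1/20)[(22) + (6) + (2) + (4 + 2*sqrt(5)) + (2) + (4 - 2*sqrt(5)) + (0) + (0)] = 40/20 = 2
  <chi_rho, chi_6> = (1/20)[1*(11)*conj(2) + 1*(-3)*conj(2) + 2*(-1/2 + sqrt(5)/2)*conj(-1/2 + sqrt(5)/2) + 2*(3*sqrt(5)/2 + 7/2)*conj(-sqrt(5)/2 - 1/2) + 2*(-sqrt(5)/2 - 1/2)*conj(-sqrt(5)/2 - 1/2) + 2*(7/2 - 3*sqrt(5)/2)*conj(-1/2 + sqrt(5)/2) + 5*(-1)*conj(0) + 5*(1)*conj(0)]
      = (1/20)[(22) + (-6) + (3 - sqrt(5)) + (-5*sqrt(5) - 11) + (sqrt(5) + 3) + (-11 + 5*sqrt(5)) + (0) + (0)] = 0/20 = 0
  <chi_rho, chi_7> = (1/20)[1*(11)*conj(2) + 1*(-3)*conj(-2) + 2*(-1/2 + sqrt(5)/2)*conj(1/2 - sqrt(5)/2) + 2*(3*sqrt(5)/2 + 7/2)*conj(-sqrt(5)/2 - 1/2) + 2*(-sqrt(5)/2 - 1/2)*conj(1/2 + sqrt(5)/2) + 2*(7/2 - 3*sqrt(5)/2)*conj(-1/2 + sqrt(5)/2) + 5*(-1)*conj(0) + 5*(1)*conj(0)]
      = (1/20)[(22) + (6) + (-3 + sqrt(5)) + (-5*sqrt(5) - 11) + (-3 - sqrt(5)) + (-11 + 5*sqrt(5)) + (0) + (0)] = 0/20 = 0
  <chi_rho, chi_8> = (1/20)[1*(11)*conj(2) + 1*(-3)*conj(2) + 2*(-1/2 + sqrt(5)/2)*conj(-sqrt(5)/2 - 1/2) + 2*(3*sqrt(5)/2 + 7/2)*conj(-1/2 + sqrt(5)/2) + 2*(-sqrt(5)/2 - 1/2)*conj(-1/2 + sqrt(5)/2) + 2*(7/2 - 3*sqrt(5)/2)*conj(-sqrt(5)/2 - 1/2) + 5*(-1)*conj(0) + 5*(1)*conj(0)]
      = (1/20)[(22) + (-6) + (-2) + (4 + 2*sqrt(5)) + (-2) + (4 - 2*sqrt(5)) + (0) + (0)] = 20/20 = 1
Dimension check: dim(rho) = sum (mult * dim) = 1*1 + 1*1 + 1*1 + 2*1 + 2*2 + 0*2 + 0*2 + 1*2 = 11 = chi_rho(e) = 11.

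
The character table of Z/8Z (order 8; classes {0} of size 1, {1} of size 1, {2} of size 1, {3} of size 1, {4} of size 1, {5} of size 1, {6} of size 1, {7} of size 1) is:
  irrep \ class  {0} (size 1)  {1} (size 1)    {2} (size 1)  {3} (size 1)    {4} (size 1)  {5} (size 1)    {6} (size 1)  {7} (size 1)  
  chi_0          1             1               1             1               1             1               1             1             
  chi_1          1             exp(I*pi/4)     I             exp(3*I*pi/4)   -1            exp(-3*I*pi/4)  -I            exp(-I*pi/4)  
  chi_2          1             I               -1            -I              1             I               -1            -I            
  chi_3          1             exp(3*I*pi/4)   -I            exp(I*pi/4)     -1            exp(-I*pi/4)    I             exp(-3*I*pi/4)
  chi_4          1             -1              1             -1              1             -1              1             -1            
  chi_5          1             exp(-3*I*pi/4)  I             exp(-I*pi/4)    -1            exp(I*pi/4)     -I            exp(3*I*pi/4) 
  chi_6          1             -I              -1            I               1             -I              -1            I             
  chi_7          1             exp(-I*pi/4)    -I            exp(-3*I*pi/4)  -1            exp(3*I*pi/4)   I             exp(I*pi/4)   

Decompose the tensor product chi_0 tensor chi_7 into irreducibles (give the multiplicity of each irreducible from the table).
chi_0 tensor chi_7 = chi_7 (all other irreducibles have multiplicity 0).

Argument: The character of a tensor product is the pointwise product (chi_0 * chi_7)(C) = chi_0(C) * chi_7(C):
  {0}: (1)*(1), {1}: (1)*(exp(-I*pi/4)), {2}: (1)*(-I), {3}: (1)*(exp(-3*I*pi/4)), {4}: (1)*(-1), {5}: (1)*(exp(3*I*pi/4)), {6}: (1)*(I), {7}: (1)*(exp(I*pi/4))
so (chi_0 * chi_7) takes values
  {0} -> 1, {1} -> exp(-I*pi/4), {2} -> -I, {3} -> exp(-3*I*pi/4), {4} -> -1, {5} -> exp(3*I*pi/4), {6} -> I, {7} -> exp(I*pi/4).
Now take the inner product of this character with each irreducible chi from the table, <chi_0*chi_7, chi> = (1/8) sum_C |C| (chi_0*chi_7)(C) conj(chi(C)):
  <chi_0*chi_7, chi_0> = (1/8)[1*(1)*conj(1) + 1*(exp(-I*pi/4))*conj(1) + 1*(-I)*conj(1) + 1*(exp(-3*I*pi/4))*conj(1) + 1*(-1)*conj(1) + 1*(exp(3*I*pi/4))*conj(1) + 1*(I)*conj(1) + 1*(exp(I*pi/4))*conj(1)]
      = (1/8)[(1) + (exp(-I*pi/4)) + (-I) + (exp(-3*I*pi/4)) + (-1) + (exp(3*I*pi/4)) + (I) + (exp(I*pi/4))] = 0/8 = 0
  <chi_0*chi_7, chi_1> = (1/8)[1*(1)*conj(1) + 1*(exp(-I*pi/4))*conj(exp(I*pi/4)) + 1*(-I)*conj(I) + 1*(exp(-3*I*pi/4))*conj(exp(3*I*pi/4)) + 1*(-1)*conj(-1) + 1*(exp(3*I*pi/4))*conj(exp(-3*I*pi/4)) + 1*(I)*conj(-I) + 1*(exp(I*pi/4))*conj(exp(-I*pi/4))]
      = (1/8)[(1) + (-I) + (-1) + (I) + (1) + (-I) + (-1) + (I)] = 0/8 = 0
  <chi_0*chi_7, chi_2> = (1/8)[1*(1)*conj(1) + 1*(exp(-I*pi/4))*conj(I) + 1*(-I)*conj(-1) + 1*(exp(-3*I*pi/4))*conj(-I) + 1*(-1)*conj(1) + 1*(exp(3*I*pi/4))*conj(I) + 1*(I)*conj(-1) + 1*(exp(I*pi/4))*conj(-I)]
      = (1/8)[(1) + (-exp(I*pi/4)) + (I) + (exp(-I*pi/4)) + (-1) + (-exp(-3*I*pi/4)) + (-I) + (exp(3*I*pi/4))] = 0/8 = 0
  <chi_0*chi_7, chi_3> = (1/8)[1*(1)*conj(1) + 1*(exp(-I*pi/4))*conj(exp(3*I*pi/4)) + 1*(-I)*conj(-I) + 1*(exp(-3*I*pi/4))*conj(exp(I*pi/4)) + 1*(-1)*conj(-1) + 1*(exp(3*I*pi/4))*conj(exp(-I*pi/4)) + 1*(I)*conj(I) + 1*(exp(I*pi/4))*conj(exp(-3*I*pi/4))]
      = (1/8)[(1) + (-1) + (1) + (-1) + (1) + (-1) + (1) + (-1)] = 0/8 = 0
  <chi_0*chi_7, chi_4> = (1/8)[1*(1)*conj(1) + 1*(exp(-I*pi/4))*conj(-1) + 1*(-I)*conj(1) + 1*(exp(-3*I*pi/4))*conj(-1) + 1*(-1)*conj(1) + 1*(exp(3*I*pi/4))*conj(-1) + 1*(I)*conj(1) + 1*(exp(I*pi/4))*conj(-1)]
      = (1/8)[(1) + (-exp(-I*pi/4)) + (-I) + (-exp(-3*I*pi/4)) + (-1) + (-exp(3*I*pi/4)) + (I) + (-exp(I*pi/4))] = 0/8 = 0
  <chi_0*chi_7, chi_5> = (1/8)[1*(1)*conj(1) + 1*(exp(-I*pi/4))*conj(exp(-3*I*pi/4)) + 1*(-I)*conj(I) + 1*(exp(-3*I*pi/4))*conj(exp(-I*pi/4)) + 1*(-1)*conj(-1) + 1*(exp(3*I*pi/4))*conj(exp(I*pi/4)) + 1*(I)*conj(-I) + 1*(exp(I*pi/4))*conj(exp(3*I*pi/4))]
      = (1/8)[(1) + (I) + (-1) + (-I) + (1) + (I) + (-1) + (-I)] = 0/8 = 0
  <chi_0*chi_7, chi_6> = (1/8)[1*(1)*conj(1) + 1*(exp(-I*pi/4))*conj(-I) + 1*(-I)*conj(-1) + 1*(exp(-3*I*pi/4))*conj(I) + 1*(-1)*conj(1) + 1*(exp(3*I*pi/4))*conj(-I) + 1*(I)*conj(-1) + 1*(exp(I*pi/4))*conj(I)]
      = (1/8)[(1) + (exp(I*pi/4)) + (I) + (-exp(-I*pi/4)) + (-1) + (exp(-3*I*pi/4)) + (-I) + (-exp(3*I*pi/4))] = 0/8 = 0
  <chi_0*chi_7, chi_7> = (1/8)[1*(1)*conj(1) + 1*(exp(-I*pi/4))*conj(exp(-I*pi/4)) + 1*(-I)*conj(-I) + 1*(exp(-3*I*pi/4))*conj(exp(-3*I*pi/4)) + 1*(-1)*conj(-1) + 1*(exp(3*I*pi/4))*conj(exp(3*I*pi/4)) + 1*(I)*conj(I) + 1*(exp(I*pi/4))*conj(exp(I*pi/4))]
      = (1/8)[(1) + (1) + (1) + (1) + (1) + (1) + (1) + (1)] = 8/8 = 1
(Exp terms are combined using exp(i*s)*conj(exp(i*t)) = exp(i*(s-t)), and sums of them are collapsed using the identity that for every m > 1 the m distinct m-th roots of unity sum to 0, e.g. 1 + exp(2*I*pi/3) + exp(-2*I*pi/3) = 0.)
Hence the multiplicities are chi_7: 1. Dimension check: dim(chi_0)*dim(chi_7) = 1*1 = 1 and sum (mult * dim) = 1*1 = 1.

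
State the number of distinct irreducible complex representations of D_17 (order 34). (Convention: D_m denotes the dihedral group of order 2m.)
10

Why: The number of irreducible complex representations of a finite group equals its number of conjugacy classes. D_17 has 10 conjugacy classes ((n+3)/2 for n odd), so D_17 (order 34) has exactly 10 irreducible complex representations.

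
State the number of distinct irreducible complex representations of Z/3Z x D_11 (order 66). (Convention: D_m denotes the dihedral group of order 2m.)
21

Argument: The number of irreducible complex representations of a finite group equals its number of conjugacy classes. For a direct product, #classes(G x H) = #classes(G) * #classes(H). Z/3Z has 3 classes (abelian), D_11 has 7 classes, so 3 * 7 = 21, so Z/3Z x D_11 (order 66) has exactly 21 irreducible complex representations.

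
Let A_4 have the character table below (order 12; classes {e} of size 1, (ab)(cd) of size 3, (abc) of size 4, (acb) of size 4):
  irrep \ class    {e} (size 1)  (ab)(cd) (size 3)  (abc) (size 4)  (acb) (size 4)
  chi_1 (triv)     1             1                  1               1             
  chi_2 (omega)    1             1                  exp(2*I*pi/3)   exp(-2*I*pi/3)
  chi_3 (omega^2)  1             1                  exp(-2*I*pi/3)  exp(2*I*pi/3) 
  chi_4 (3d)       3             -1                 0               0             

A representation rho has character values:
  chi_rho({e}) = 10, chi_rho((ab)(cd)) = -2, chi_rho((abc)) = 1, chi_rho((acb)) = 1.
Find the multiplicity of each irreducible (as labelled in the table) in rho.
Multiplicities: chi_1: 1, chi_2: 0, chi_3: 0, chi_4: 3.

Reasoning: Use <chi_rho, chi> = (1/|G|) sum_C |C| * chi_rho(C) * conj(chi(C)) with |G| = 12 for each irreducible chi in the table:
  <chi_rho, chi_1> = (1/12)[1*(10)*conj(1) + 3*(-2)*conj(1) + 4*(1)*conj(1) + 4*(1)*conj(1)]
      = (1/12)[(10) + (-6) + (4) + (4)] = 12/12 = 1
  <chi_rho, chi_2> = (1/12)[1*(10)*conj(1) + 3*(-2)*conj(1) + 4*(1)*conj(exp(2*I*pi/3)) + 4*(1)*conj(exp(-2*I*pi/3))]
      = (1/12)[(10) + (-6) + (4*exp(-2*I*pi/3)) + (4*exp(2*I*pi/3))] = 0/12 = 0
  <chi_rho, chi_3> = (1/12)[1*(10)*conj(1) + 3*(-2)*conj(1) + 4*(1)*conj(exp(-2*I*pi/3)) + 4*(1)*conj(exp(2*I*pi/3))]
      = (1/12)[(10) + (-6) + (4*exp(2*I*pi/3)) + (4*exp(-2*I*pi/3))] = 0/12 = 0
  <chi_rho, chi_4> = (1/12)[1*(10)*conj(3) + 3*(-2)*conj(-1) + 4*(1)*conj(0) + 4*(1)*conj(0)]
      = (1/12)[(30) + (6) + (0) + (0)] = 36/12 = 3
(Exp terms are combined using exp(i*s)*conj(exp(i*t)) = exp(i*(s-t)), and sums of them are collapsed using the identity that for every m > 1 the m distinct m-th roots of unity sum to 0, e.g. 1 + exp(2*I*pi/3) + exp(-2*I*pi/3) = 0.)
Dimension check: dim(rho) = sum (mult * dim) = 1*1 + 0*1 + 0*1 + 3*3 = 10 = chi_rho(e) = 10.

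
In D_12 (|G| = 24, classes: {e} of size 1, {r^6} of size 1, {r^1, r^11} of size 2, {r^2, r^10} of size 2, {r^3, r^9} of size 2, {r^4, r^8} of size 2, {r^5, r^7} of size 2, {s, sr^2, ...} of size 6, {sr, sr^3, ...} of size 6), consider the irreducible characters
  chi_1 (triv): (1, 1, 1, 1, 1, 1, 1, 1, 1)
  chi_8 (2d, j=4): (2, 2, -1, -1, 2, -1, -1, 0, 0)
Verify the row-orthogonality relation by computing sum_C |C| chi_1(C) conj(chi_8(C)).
Sum = 0; so <chi_1, chi_8> = 0 (distinct irreducibles are orthogonal).

Details: Compute term by term over conjugacy classes (|C| * chi_1(C) * conj(chi_8(C))):
  1*(1)*conj(2) + 1*(1)*conj(2) + 2*(1)*conj(-1) + 2*(1)*conj(-1) + 2*(1)*conj(2) + 2*(1)*conj(-1) + 2*(1)*conj(-1) + 6*(1)*conj(0) + 6*(1)*conj(0)
  = (2) + (2) + (-2) + (-2) + (4) + (-2) + (-2) + (0) + (0)
  = 0.
Dividing by |G| = 24 gives 0/24 = 0, matching the row-orthogonality relation <chi_1, chi_8> = [chi_1 = chi_8].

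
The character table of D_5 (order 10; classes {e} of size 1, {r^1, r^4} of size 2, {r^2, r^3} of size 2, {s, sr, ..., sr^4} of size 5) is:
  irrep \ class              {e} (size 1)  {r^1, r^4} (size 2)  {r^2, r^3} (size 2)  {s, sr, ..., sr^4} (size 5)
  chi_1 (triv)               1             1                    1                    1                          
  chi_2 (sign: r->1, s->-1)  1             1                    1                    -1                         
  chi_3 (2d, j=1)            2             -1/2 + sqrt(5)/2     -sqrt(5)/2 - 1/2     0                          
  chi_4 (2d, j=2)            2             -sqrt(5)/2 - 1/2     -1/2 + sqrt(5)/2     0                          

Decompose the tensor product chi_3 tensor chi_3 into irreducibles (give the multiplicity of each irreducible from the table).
chi_3 tensor chi_3 = chi_1 + chi_2 + chi_4 (all other irreducibles have multiplicity 0).

Justification: The character of a tensor product is the pointwise product (chi_3 * chi_3)(C) = chi_3(C) * chi_3(C):
  {e}: (2)*(2), {r^1, r^4}: (-1/2 + sqrt(5)/2)*(-1/2 + sqrt(5)/2), {r^2, r^3}: (-sqrt(5)/2 - 1/2)*(-sqrt(5)/2 - 1/2), {s, sr, ..., sr^4}: (0)*(0)
so (chi_3 * chi_3) takes values
  {e} -> 4, {r^1, r^4} -> 3/2 - sqrt(5)/2, {r^2, r^3} -> sqrt(5)/2 + 3/2, {s, sr, ..., sr^4} -> 0.
Now take the inner product of this character with each irreducible chi from the table, <chi_3*chi_3, chi> = (1/10) sum_C |C| (chi_3*chi_3)(C) conj(chi(C)):
  <chi_3*chi_3, chi_1> = (1/10)[1*(4)*conj(1) + 2*(3/2 - sqrt(5)/2)*conj(1) + 2*(sqrt(5)/2 + 3/2)*conj(1) + 5*(0)*conj(1)]
      = (1/10)[(4) + (3 - sqrt(5)) + (sqrt(5) + 3) + (0)] = 10/10 = 1
  <chi_3*chi_3, chi_2> = (1/10)[1*(4)*conj(1) + 2*(3/2 - sqrt(5)/2)*conj(1) + 2*(sqrt(5)/2 + 3/2)*conj(1) + 5*(0)*conj(-1)]
      = (1/10)[(4) + (3 - sqrt(5)) + (sqrt(5) + 3) + (0)] = 10/10 = 1
  <chi_3*chi_3, chi_3> = (1/10)[1*(4)*conj(2) + 2*(3/2 - sqrt(5)/2)*conj(-1/2 + sqrt(5)/2) + 2*(sqrt(5)/2 + 3/2)*conj(-sqrt(5)/2 - 1/2) + 5*(0)*conj(0)]
      = (1/10)[(8) + (-4 + 2*sqrt(5)) + (-2*sqrt(5) - 4) + (0)] = 0/10 = 0
  <chi_3*chi_3, chi_4> = (1/10)[1*(4)*conj(2) + 2*(3/2 - sqrt(5)/2)*conj(-sqrt(5)/2 - 1/2) + 2*(sqrt(5)/2 + 3/2)*conj(-1/2 + sqrt(5)/2) + 5*(0)*conj(0)]
      = (1/10)[(8) + (1 - sqrt(5)) + (1 + sqrt(5)) + (0)] = 10/10 = 1
Hence the multiplicities are chi_1: 1, chi_2: 1, chi_4: 1. Dimension check: dim(chi_3)*dim(chi_3) = 2*2 = 4 and sum (mult * dim) = 1*1 + 1*1 + 1*2 = 4.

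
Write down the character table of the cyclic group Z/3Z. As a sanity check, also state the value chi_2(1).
Character table of Z/3Z (irreps indexed chi_0,...,chi_2 with chi_k(m) = zeta_3^(k*m), zeta_3 = exp(2*pi*i/3)):
  irrep \ class  {0} (size 1)  {1} (size 1)    {2} (size 1)  
  chi_0          1             1               1             
  chi_1          1             exp(2*I*pi/3)   exp(-2*I*pi/3)
  chi_2          1             exp(-2*I*pi/3)  exp(2*I*pi/3) 

Spot check: chi_2(1) = zeta_3^(2*1) = zeta_3^2 = exp(-2*I*pi/3).

Z/3Z is abelian, so all 3 irreducible complex representations are 1-dimensional. They are given by chi_k(m) = zeta_3^(k*m) for k = 0,...,2. Row orthogonality: sum_m chi_k(m) conj(chi_l(m)) = 3 * [k = l].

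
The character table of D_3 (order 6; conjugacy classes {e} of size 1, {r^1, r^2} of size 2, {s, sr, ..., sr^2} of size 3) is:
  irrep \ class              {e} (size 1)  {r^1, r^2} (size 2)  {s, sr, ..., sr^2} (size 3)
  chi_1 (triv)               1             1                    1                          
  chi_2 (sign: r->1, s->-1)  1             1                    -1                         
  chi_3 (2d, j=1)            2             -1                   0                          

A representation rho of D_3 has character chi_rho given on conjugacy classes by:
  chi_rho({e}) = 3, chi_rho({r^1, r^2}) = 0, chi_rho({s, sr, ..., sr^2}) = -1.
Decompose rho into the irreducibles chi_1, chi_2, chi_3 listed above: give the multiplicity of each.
Multiplicities: chi_1: 0, chi_2: 1, chi_3: 1.

Justification: Use <chi_rho, chi> = (1/|G|) sum_C |C| * chi_rho(C) * conj(chi(C)) with |G| = 6 for each irreducible chi in the table:
  <chi_rho, chi_1> = (1/6)[1*(3)*conj(1) + 2*(0)*conj(1) + 3*(-1)*conj(1)]
      = (1/6)[(3) + (0) + (-3)] = 0/6 = 0
  <chi_rho, chi_2> = (1/6)[1*(3)*conj(1) + 2*(0)*conj(1) + 3*(-1)*conj(-1)]
      = (1/6)[(3) + (0) + (3)] = 6/6 = 1
  <chi_rho, chi_3> = (1/6)[1*(3)*conj(2) + 2*(0)*conj(-1) + 3*(-1)*conj(0)]
      = (1/6)[(6) + (0) + (0)] = 6/6 = 1
Dimension check: dim(rho) = sum (mult * dim) = 0*1 + 1*1 + 1*2 = 3 = chi_rho(e) = 3.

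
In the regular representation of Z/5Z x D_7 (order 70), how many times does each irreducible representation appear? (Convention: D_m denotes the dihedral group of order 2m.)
Each irreducible V_i of dimension d_i appears with multiplicity d_i, i.e. rho_reg = (direct sum over all irreducibles V_i) d_i V_i. The irreducible dimensions for Z/5Z x D_7 are 1, 1, 1, 1, 1, 1, 1, 1, 1, 1, 2, 2, 2, 2, 2, 2, 2, 2, 2, 2, 2, 2, 2, 2, 2: 10 irreducibles of dimension 1, each with multiplicity 1; 15 irreducibles of dimension 2, each with multiplicity 2. Total dimension 10*1*1 + 15*2*2 = 70 = |G|.

Why: General theorem: in the regular representation of a finite group G, each irreducible appears with multiplicity equal to its dimension. Check: dim(rho_reg) = sum d_i^2 = 1 + 1 + 1 + 1 + 1 + 1 + 1 + 1 + 1 + 1 + 4 + 4 + 4 + 4 + 4 + 4 + 4 + 4 + 4 + 4 + 4 + 4 + 4 + 4 + 4 = 70 = |G|.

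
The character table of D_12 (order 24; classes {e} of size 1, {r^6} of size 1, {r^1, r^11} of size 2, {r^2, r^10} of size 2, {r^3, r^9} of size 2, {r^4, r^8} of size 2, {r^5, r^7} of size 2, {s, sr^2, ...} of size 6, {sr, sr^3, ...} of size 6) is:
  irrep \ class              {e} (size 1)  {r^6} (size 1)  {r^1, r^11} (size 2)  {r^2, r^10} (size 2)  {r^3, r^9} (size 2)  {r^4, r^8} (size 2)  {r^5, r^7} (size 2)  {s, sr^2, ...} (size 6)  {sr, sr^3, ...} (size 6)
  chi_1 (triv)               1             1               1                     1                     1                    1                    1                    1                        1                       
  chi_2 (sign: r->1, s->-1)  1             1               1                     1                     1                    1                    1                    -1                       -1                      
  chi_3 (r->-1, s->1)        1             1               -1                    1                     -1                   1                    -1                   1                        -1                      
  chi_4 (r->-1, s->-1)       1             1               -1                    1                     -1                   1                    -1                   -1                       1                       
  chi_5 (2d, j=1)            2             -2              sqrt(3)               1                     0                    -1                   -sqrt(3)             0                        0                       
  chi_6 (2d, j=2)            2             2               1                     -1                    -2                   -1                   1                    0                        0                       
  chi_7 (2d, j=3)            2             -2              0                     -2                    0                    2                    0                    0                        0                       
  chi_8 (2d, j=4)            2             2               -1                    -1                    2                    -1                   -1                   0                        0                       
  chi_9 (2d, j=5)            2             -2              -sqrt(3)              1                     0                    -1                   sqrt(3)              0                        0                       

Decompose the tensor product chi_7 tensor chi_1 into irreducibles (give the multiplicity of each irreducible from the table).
chi_7 tensor chi_1 = chi_7 (all other irreducibles have multiplicity 0).

Details: The character of a tensor product is the pointwise product (chi_7 * chi_1)(C) = chi_7(C) * chi_1(C):
  {e}: (2)*(1), {r^6}: (-2)*(1), {r^1, r^11}: (0)*(1), {r^2, r^10}: (-2)*(1), {r^3, r^9}: (0)*(1), {r^4, r^8}: (2)*(1), {r^5, r^7}: (0)*(1), {s, sr^2, ...}: (0)*(1), {sr, sr^3, ...}: (0)*(1)
so (chi_7 * chi_1) takes values
  {e} -> 2, {r^6} -> -2, {r^1, r^11} -> 0, {r^2, r^10} -> -2, {r^3, r^9} -> 0, {r^4, r^8} -> 2, {r^5, r^7} -> 0, {s, sr^2, ...} -> 0, {sr, sr^3, ...} -> 0.
Now take the inner product of this character with each irreducible chi from the table, <chi_7*chi_1, chi> = (1/24) sum_C |C| (chi_7*chi_1)(C) conj(chi(C)):
  <chi_7*chi_1, chi_1> = (1/24)[1*(2)*conj(1) + 1*(-2)*conj(1) + 2*(0)*conj(1) + 2*(-2)*conj(1) + 2*(0)*conj(1) + 2*(2)*conj(1) + 2*(0)*conj(1) + 6*(0)*conj(1) + 6*(0)*conj(1)]
      = (1/24)[(2) + (-2) + (0) + (-4) + (0) + (4) + (0) + (0) + (0)] = 0/24 = 0
  <chi_7*chi_1, chi_2> = (1/24)[1*(2)*conj(1) + 1*(-2)*conj(1) + 2*(0)*conj(1) + 2*(-2)*conj(1) + 2*(0)*conj(1) + 2*(2)*conj(1) + 2*(0)*conj(1) + 6*(0)*conj(-1) + 6*(0)*conj(-1)]
      = (1/24)[(2) + (-2) + (0) + (-4) + (0) + (4) + (0) + (0) + (0)] = 0/24 = 0
  <chi_7*chi_1, chi_3> = (1/24)[1*(2)*conj(1) + 1*(-2)*conj(1) + 2*(0)*conj(-1) + 2*(-2)*conj(1) + 2*(0)*conj(-1) + 2*(2)*conj(1) + 2*(0)*conj(-1) + 6*(0)*conj(1) + 6*(0)*conj(-1)]
      = (1/24)[(2) + (-2) + (0) + (-4) + (0) + (4) + (0) + (0) + (0)] = 0/24 = 0
  <chi_7*chi_1, chi_4> = (1/24)[1*(2)*conj(1) + 1*(-2)*conj(1) + 2*(0)*conj(-1) + 2*(-2)*conj(1) + 2*(0)*conj(-1) + 2*(2)*conj(1) + 2*(0)*conj(-1) + 6*(0)*conj(-1) + 6*(0)*conj(1)]
      = (1/24)[(2) + (-2) + (0) + (-4) + (0) + (4) + (0) + (0) + (0)] = 0/24 = 0
  <chi_7*chi_1, chi_5> = (1/24)[1*(2)*conj(2) + 1*(-2)*conj(-2) + 2*(0)*conj(sqrt(3)) + 2*(-2)*conj(1) + 2*(0)*conj(0) + 2*(2)*conj(-1) + 2*(0)*conj(-sqrt(3)) + 6*(0)*conj(0) + 6*(0)*conj(0)]
      = (1/24)[(4) + (4) + (0) + (-4) + (0) + (-4) + (0) + (0) + (0)] = 0/24 = 0
  <chi_7*chi_1, chi_6> = (1/24)[1*(2)*conj(2) + 1*(-2)*conj(2) + 2*(0)*conj(1) + 2*(-2)*conj(-1) + 2*(0)*conj(-2) + 2*(2)*conj(-1) + 2*(0)*conj(1) + 6*(0)*conj(0) + 6*(0)*conj(0)]
      = (1/24)[(4) + (-4) + (0) + (4) + (0) + (-4) + (0) + (0) + (0)] = 0/24 = 0
  <chi_7*chi_1, chi_7> = (1/24)[1*(2)*conj(2) + 1*(-2)*conj(-2) + 2*(0)*conj(0) + 2*(-2)*conj(-2) + 2*(0)*conj(0) + 2*(2)*conj(2) + 2*(0)*conj(0) + 6*(0)*conj(0) + 6*(0)*conj(0)]
      = (1/24)[(4) + (4) + (0) + (8) + (0) + (8) + (0) + (0) + (0)] = 24/24 = 1
  <chi_7*chi_1, chi_8> = (1/24)[1*(2)*conj(2) + 1*(-2)*conj(2) + 2*(0)*conj(-1) + 2*(-2)*conj(-1) + 2*(0)*conj(2) + 2*(2)*conj(-1) + 2*(0)*conj(-1) + 6*(0)*conj(0) + 6*(0)*conj(0)]
      = (1/24)[(4) + (-4) + (0) + (4) + (0) + (-4) + (0) + (0) + (0)] = 0/24 = 0
  <chi_7*chi_1, chi_9> = (1/24)[1*(2)*conj(2) + 1*(-2)*conj(-2) + 2*(0)*conj(-sqrt(3)) + 2*(-2)*conj(1) + 2*(0)*conj(0) + 2*(2)*conj(-1) + 2*(0)*conj(sqrt(3)) + 6*(0)*conj(0) + 6*(0)*conj(0)]
      = (1/24)[(4) + (4) + (0) + (-4) + (0) + (-4) + (0) + (0) + (0)] = 0/24 = 0
Hence the multiplicities are chi_7: 1. Dimension check: dim(chi_7)*dim(chi_1) = 2*1 = 2 and sum (mult * dim) = 1*2 = 2.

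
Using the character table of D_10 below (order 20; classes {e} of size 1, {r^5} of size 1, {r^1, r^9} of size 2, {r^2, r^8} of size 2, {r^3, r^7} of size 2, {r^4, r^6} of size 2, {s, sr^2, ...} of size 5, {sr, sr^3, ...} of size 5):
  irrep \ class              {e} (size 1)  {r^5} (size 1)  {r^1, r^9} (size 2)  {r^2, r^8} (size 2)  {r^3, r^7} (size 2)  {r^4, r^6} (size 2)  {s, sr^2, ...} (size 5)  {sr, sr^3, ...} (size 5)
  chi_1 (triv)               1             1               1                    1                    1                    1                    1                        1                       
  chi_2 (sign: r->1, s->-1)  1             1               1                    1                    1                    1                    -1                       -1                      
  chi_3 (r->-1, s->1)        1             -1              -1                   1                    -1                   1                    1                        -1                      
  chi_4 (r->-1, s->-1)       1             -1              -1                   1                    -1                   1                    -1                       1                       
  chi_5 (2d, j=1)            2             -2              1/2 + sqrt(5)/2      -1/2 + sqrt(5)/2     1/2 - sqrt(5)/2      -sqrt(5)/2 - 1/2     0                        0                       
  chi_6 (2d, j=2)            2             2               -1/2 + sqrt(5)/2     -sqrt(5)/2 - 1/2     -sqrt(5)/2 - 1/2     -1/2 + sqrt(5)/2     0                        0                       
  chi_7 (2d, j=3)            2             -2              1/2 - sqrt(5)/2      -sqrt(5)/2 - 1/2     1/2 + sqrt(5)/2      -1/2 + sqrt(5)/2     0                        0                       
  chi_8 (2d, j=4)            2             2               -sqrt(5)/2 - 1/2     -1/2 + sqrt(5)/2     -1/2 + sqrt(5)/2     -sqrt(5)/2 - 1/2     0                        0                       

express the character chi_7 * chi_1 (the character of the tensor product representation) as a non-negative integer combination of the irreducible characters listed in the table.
chi_7 tensor chi_1 = chi_7 (all other irreducibles have multiplicity 0).

Derivation: The character of a tensor product is the pointwise product (chi_7 * chi_1)(C) = chi_7(C) * chi_1(C):
  {e}: (2)*(1), {r^5}: (-2)*(1), {r^1, r^9}: (1/2 - sqrt(5)/2)*(1), {r^2, r^8}: (-sqrt(5)/2 - 1/2)*(1), {r^3, r^7}: (1/2 + sqrt(5)/2)*(1), {r^4, r^6}: (-1/2 + sqrt(5)/2)*(1), {s, sr^2, ...}: (0)*(1), {sr, sr^3, ...}: (0)*(1)
so (chi_7 * chi_1) takes values
  {e} -> 2, {r^5} -> -2, {r^1, r^9} -> 1/2 - sqrt(5)/2, {r^2, r^8} -> -sqrt(5)/2 - 1/2, {r^3, r^7} -> 1/2 + sqrt(5)/2, {r^4, r^6} -> -1/2 + sqrt(5)/2, {s, sr^2, ...} -> 0, {sr, sr^3, ...} -> 0.
Now take the inner product of this character with each irreducible chi from the table, <chi_7*chi_1, chi> = (1/20) sum_C |C| (chi_7*chi_1)(C) conj(chi(C)):
  <chi_7*chi_1, chi_1> = (1/20)[1*(2)*conj(1) + 1*(-2)*conj(1) + 2*(1/2 - sqrt(5)/2)*conj(1) + 2*(-sqrt(5)/2 - 1/2)*conj(1) + 2*(1/2 + sqrt(5)/2)*conj(1) + 2*(-1/2 + sqrt(5)/2)*conj(1) + 5*(0)*conj(1) + 5*(0)*conj(1)]
      = (1/20)[(2) + (-2) + (1 - sqrt(5)) + (-sqrt(5) - 1) + (1 + sqrt(5)) + (-1 + sqrt(5)) + (0) + (0)] = 0/20 = 0
  <chi_7*chi_1, chi_2> = (1/20)[1*(2)*conj(1) + 1*(-2)*conj(1) + 2*(1/2 - sqrt(5)/2)*conj(1) + 2*(-sqrt(5)/2 - 1/2)*conj(1) + 2*(1/2 + sqrt(5)/2)*conj(1) + 2*(-1/2 + sqrt(5)/2)*conj(1) + 5*(0)*conj(-1) + 5*(0)*conj(-1)]
      = (1/20)[(2) + (-2) + (1 - sqrt(5)) + (-sqrt(5) - 1) + (1 + sqrt(5)) + (-1 + sqrt(5)) + (0) + (0)] = 0/20 = 0
  <chi_7*chi_1, chi_3> = (1/20)[1*(2)*conj(1) + 1*(-2)*conj(-1) + 2*(1/2 - sqrt(5)/2)*conj(-1) + 2*(-sqrt(5)/2 - 1/2)*conj(1) + 2*(1/2 + sqrt(5)/2)*conj(-1) + 2*(-1/2 + sqrt(5)/2)*conj(1) + 5*(0)*conj(1) + 5*(0)*conj(-1)]
      = (1/20)[(2) + (2) + (-1 + sqrt(5)) + (-sqrt(5) - 1) + (-sqrt(5) - 1) + (-1 + sqrt(5)) + (0) + (0)] = 0/20 = 0
  <chi_7*chi_1, chi_4> = (1/20)[1*(2)*conj(1) + 1*(-2)*conj(-1) + 2*(1/2 - sqrt(5)/2)*conj(-1) + 2*(-sqrt(5)/2 - 1/2)*conj(1) + 2*(1/2 + sqrt(5)/2)*conj(-1) + 2*(-1/2 + sqrt(5)/2)*conj(1) + 5*(0)*conj(-1) + 5*(0)*conj(1)]
      = (1/20)[(2) + (2) + (-1 + sqrt(5)) + (-sqrt(5) - 1) + (-sqrt(5) - 1) + (-1 + sqrt(5)) + (0) + (0)] = 0/20 = 0
  <chi_7*chi_1, chi_5> = (1/20)[1*(2)*conj(2) + 1*(-2)*conj(-2) + 2*(1/2 - sqrt(5)/2)*conj(1/2 + sqrt(5)/2) + 2*(-sqrt(5)/2 - 1/2)*conj(-1/2 + sqrt(5)/2) + 2*(1/2 + sqrt(5)/2)*conj(1/2 - sqrt(5)/2) + 2*(-1/2 + sqrt(5)/2)*conj(-sqrt(5)/2 - 1/2) + 5*(0)*conj(0) + 5*(0)*conj(0)]
      = (1/20)[(4) + (4) + (-2) + (-2) + (-2) + (-2) + (0) + (0)] = 0/20 = 0
  <chi_7*chi_1, chi_6> = (1/20)[1*(2)*conj(2) + 1*(-2)*conj(2) + 2*(1/2 - sqrt(5)/2)*conj(-1/2 + sqrt(5)/2) + 2*(-sqrt(5)/2 - 1/2)*conj(-sqrt(5)/2 - 1/2) + 2*(1/2 + sqrt(5)/2)*conj(-sqrt(5)/2 - 1/2) + 2*(-1/2 + sqrt(5)/2)*conj(-1/2 + sqrt(5)/2) + 5*(0)*conj(0) + 5*(0)*conj(0)]
      = (1/20)[(4) + (-4) + (-3 + sqrt(5)) + (sqrt(5) + 3) + (-3 - sqrt(5)) + (3 - sqrt(5)) + (0) + (0)] = 0/20 = 0
  <chi_7*chi_1, chi_7> = (1/20)[1*(2)*conj(2) + 1*(-2)*conj(-2) + 2*(1/2 - sqrt(5)/2)*conj(1/2 - sqrt(5)/2) + 2*(-sqrt(5)/2 - 1/2)*conj(-sqrt(5)/2 - 1/2) + 2*(1/2 + sqrt(5)/2)*conj(1/2 + sqrt(5)/2) + 2*(-1/2 + sqrt(5)/2)*conj(-1/2 + sqrt(5)/2) + 5*(0)*conj(0) + 5*(0)*conj(0)]
      = (1/20)[(4) + (4) + (3 - sqrt(5)) + (sqrt(5) + 3) + (sqrt(5) + 3) + (3 - sqrt(5)) + (0) + (0)] = 20/20 = 1
  <chi_7*chi_1, chi_8> = (1/20)[1*(2)*conj(2) + 1*(-2)*conj(2) + 2*(1/2 - sqrt(5)/2)*conj(-sqrt(5)/2 - 1/2) + 2*(-sqrt(5)/2 - 1/2)*conj(-1/2 + sqrt(5)/2) + 2*(1/2 + sqrt(5)/2)*conj(-1/2 + sqrt(5)/2) + 2*(-1/2 + sqrt(5)/2)*conj(-sqrt(5)/2 - 1/2) + 5*(0)*conj(0) + 5*(0)*conj(0)]
      = (1/20)[(4) + (-4) + (2) + (-2) + (2) + (-2) + (0) + (0)] = 0/20 = 0
Hence the multiplicities are chi_7: 1. Dimension check: dim(chi_7)*dim(chi_1) = 2*1 = 2 and sum (mult * dim) = 1*2 = 2.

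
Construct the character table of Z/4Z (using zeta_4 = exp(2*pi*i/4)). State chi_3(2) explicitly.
Character table of Z/4Z (irreps indexed chi_0,...,chi_3 with chi_k(m) = zeta_4^(k*m), zeta_4 = exp(2*pi*i/4)):
  irrep \ class  {0} (size 1)  {1} (size 1)  {2} (size 1)  {3} (size 1)
  chi_0          1             1             1             1           
  chi_1          1             I             -1            -I          
  chi_2          1             -1            1             -1          
  chi_3          1             -I            -1            I           

Spot check: chi_3(2) = zeta_4^(3*2) = zeta_4^6 = -1.

Why: Z/4Z is abelian, so all 4 irreducible complex representations are 1-dimensional. They are given by chi_k(m) = zeta_4^(k*m) for k = 0,...,3. Row orthogonality: sum_m chi_k(m) conj(chi_l(m)) = 4 * [k = l].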